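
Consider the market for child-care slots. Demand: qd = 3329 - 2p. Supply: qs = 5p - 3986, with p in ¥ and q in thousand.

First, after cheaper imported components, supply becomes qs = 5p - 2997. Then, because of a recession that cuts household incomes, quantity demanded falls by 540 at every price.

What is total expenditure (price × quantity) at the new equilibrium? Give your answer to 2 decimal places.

938867.06

Solve the original market: 3329 - 2p = 5p - 3986, hence p = 1045 and q = 1239.
After the shift, demand is qd = 2789 - 2p and supply is qs = 5p - 2997.
Setting them equal: 2789 - 2p = 5p - 2997 → 5786 = 7p, so p = 5786/7 ≈ 826.5714 and q = 7951/7 ≈ 1135.8571.
New expenditure = 826.5714 × 1135.8571 = 938867.06.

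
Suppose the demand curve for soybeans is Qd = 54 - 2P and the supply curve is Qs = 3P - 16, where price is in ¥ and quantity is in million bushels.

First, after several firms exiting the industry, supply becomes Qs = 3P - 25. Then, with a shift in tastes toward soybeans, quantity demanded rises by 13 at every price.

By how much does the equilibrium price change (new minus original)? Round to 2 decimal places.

+4.40

Before the shock: 54 - 2P = 3P - 16 ⇒ 70 = 5P ⇒ P = 14, Q = 26.
The shock moves the curves to Qd = 67 - 2P and Qs = 3P - 25.
New equilibrium: 67 - 2P = 3P - 25 ⇒ 92 = 5P ⇒ P = 18.4, Q = 30.2.
ΔP = 18.4 − 14 = +4.40.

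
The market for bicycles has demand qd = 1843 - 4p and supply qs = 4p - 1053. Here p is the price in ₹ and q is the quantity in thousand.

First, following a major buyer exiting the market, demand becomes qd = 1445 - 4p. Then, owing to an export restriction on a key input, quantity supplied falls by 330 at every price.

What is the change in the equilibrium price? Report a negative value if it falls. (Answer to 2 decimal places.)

-8.50

Solve the original market: 1843 - 4p = 4p - 1053, hence p = 362 and q = 395.
The shock moves the curves to qd = 1445 - 4p and qs = 4p - 1383.
Equate the new curves: 1445 - 4p = 4p - 1383, giving 2828 = 8p, p = 353.5, q = 31.
Δp = 353.5 − 362 = -8.50.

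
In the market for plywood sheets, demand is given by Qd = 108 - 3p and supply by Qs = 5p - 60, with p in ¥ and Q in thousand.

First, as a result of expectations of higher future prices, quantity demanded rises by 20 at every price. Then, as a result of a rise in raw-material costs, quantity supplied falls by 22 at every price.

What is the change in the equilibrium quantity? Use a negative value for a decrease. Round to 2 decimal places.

+4.25

Solve the original market: 108 - 3p = 5p - 60, hence p = 21 and Q = 45.
With the change applied: demand Qd = 128 - 3p, supply Qs = 5p - 82.
Setting them equal: 128 - 3p = 5p - 82 → 210 = 8p, so p = 26.25 and Q = 49.25.
ΔQ = 49.25 − 45 = +4.25.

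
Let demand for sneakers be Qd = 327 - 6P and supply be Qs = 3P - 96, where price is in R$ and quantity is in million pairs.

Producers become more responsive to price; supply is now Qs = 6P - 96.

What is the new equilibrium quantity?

115.5

Original equilibrium: 327 - 6P = 3P - 96 gives 423 = 9P, so P = 47 and Q = 45.
With the change applied: demand Qd = 327 - 6P, supply Qs = 6P - 96.
Equate the new curves: 327 - 6P = 6P - 96, giving 423 = 12P, P = 35.25, Q = 115.5.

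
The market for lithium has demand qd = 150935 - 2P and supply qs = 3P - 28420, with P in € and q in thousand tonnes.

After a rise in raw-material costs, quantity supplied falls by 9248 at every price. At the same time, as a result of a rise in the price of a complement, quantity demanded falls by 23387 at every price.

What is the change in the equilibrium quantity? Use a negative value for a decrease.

-17731.4

Before the shock: 150935 - 2P = 3P - 28420 ⇒ 179355 = 5P ⇒ P = 35871, q = 79193.
The shock moves the curves to qd = 127548 - 2P and qs = 3P - 37668.
Clearing the new market: 127548 - 2P = 3P - 37668, so P = 33043.2 and q = 61461.6.
Δq = 61461.6 − 79193 = -17731.4.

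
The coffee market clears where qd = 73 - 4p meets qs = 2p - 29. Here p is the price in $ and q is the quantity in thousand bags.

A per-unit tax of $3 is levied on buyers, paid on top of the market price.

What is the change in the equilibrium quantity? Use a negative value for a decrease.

Original equilibrium: 73 - 4p = 2p - 29 gives 102 = 6p, so p = 17 and q = 5.
Since buyers pay the price plus the tax, the effective demand curve becomes qd = 61 - 4p.
Clearing the new market: 61 - 4p = 2p - 29, so p = 15 and q = 1.
Δq = 1 − 5 = -4.

-4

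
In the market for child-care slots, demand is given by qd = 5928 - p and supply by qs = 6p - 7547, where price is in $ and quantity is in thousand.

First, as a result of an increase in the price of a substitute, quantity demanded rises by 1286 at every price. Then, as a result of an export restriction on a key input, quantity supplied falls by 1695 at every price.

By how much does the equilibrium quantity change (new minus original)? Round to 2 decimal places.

+860.14

Initially, 5928 - p = 6p - 7547, so 13475 = 7p and p = 1925, q = 4003.
The new curves are qd = 7214 - p (demand) and qs = 6p - 9242 (supply).
Equate the new curves: 7214 - p = 6p - 9242, giving 16456 = 7p, p = 16456/7 ≈ 2350.8571, q = 34042/7 ≈ 4863.1429.
Δq = 4863.1429 − 4003 = +860.14.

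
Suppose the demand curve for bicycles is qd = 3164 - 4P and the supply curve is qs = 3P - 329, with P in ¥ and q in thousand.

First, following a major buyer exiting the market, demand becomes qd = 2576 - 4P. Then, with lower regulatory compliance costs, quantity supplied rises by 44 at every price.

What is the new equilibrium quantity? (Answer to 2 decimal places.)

Before the shock: 3164 - 4P = 3P - 329 ⇒ 3493 = 7P ⇒ P = 499, q = 1168.
The shock moves the curves to qd = 2576 - 4P and qs = 3P - 285.
Setting them equal: 2576 - 4P = 3P - 285 → 2861 = 7P, so P = 2861/7 ≈ 408.7143 and q = 6588/7 ≈ 941.1429.

941.14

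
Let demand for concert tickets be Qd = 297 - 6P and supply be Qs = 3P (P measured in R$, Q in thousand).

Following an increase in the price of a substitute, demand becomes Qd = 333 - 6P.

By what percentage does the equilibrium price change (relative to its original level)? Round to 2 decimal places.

+12.12

Before the shock: 297 - 6P = 3P ⇒ 297 = 9P ⇒ P = 33, Q = 99.
The new curves are Qd = 333 - 6P (demand) and Qs = 3P (supply).
Clearing the new market: 333 - 6P = 3P, so P = 37 and Q = 111.
%ΔP = (37 − 33) / 33 × 100 = +12.12%.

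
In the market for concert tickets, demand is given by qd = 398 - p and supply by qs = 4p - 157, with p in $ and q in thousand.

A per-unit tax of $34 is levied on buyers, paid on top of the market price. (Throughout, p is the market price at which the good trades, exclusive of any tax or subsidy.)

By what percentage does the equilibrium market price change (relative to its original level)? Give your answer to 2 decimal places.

-6.13

Solve the original market: 398 - p = 4p - 157, hence p = 111 and q = 287.
Since buyers pay the price plus the tax, the effective demand curve becomes qd = 364 - p.
Clearing the new market: 364 - p = 4p - 157, so p = 104.2 and q = 259.8.
%Δp = (104.2 − 111) / 111 × 100 = -6.13%.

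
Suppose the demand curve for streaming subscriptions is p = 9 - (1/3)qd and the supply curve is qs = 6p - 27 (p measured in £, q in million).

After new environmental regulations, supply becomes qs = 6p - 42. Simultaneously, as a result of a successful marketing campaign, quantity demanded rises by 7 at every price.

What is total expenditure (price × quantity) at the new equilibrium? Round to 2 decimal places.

Initially, 27 - 3p = 6p - 27, so 54 = 9p and p = 6, q = 9.
The new curves are qd = 34 - 3p (demand) and qs = 6p - 42 (supply).
New equilibrium: 34 - 3p = 6p - 42 ⇒ 76 = 9p ⇒ p = 76/9 ≈ 8.4444, q = 26/3 ≈ 8.6667.
New expenditure = 8.4444 × 8.6667 = 73.19.

73.19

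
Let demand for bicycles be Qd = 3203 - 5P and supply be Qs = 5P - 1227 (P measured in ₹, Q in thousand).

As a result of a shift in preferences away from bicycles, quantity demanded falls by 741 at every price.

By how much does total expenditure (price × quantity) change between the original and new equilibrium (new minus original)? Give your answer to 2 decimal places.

-209888.25

Solve the original market: 3203 - 5P = 5P - 1227, hence P = 443 and Q = 988.
With the change applied: demand Qd = 2462 - 5P, supply Qs = 5P - 1227.
Clearing the new market: 2462 - 5P = 5P - 1227, so P = 368.9 and Q = 617.5.
Expenditure moves from 443×988 = 437684 to 368.9×617.5 = 227795.75; change = -209888.25.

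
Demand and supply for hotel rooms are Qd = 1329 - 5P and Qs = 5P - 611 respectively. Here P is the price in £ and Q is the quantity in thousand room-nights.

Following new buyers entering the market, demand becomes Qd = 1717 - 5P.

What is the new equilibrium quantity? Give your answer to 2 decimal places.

553.00

Original equilibrium: 1329 - 5P = 5P - 611 gives 1940 = 10P, so P = 194 and Q = 359.
The new curves are Qd = 1717 - 5P (demand) and Qs = 5P - 611 (supply).
Setting them equal: 1717 - 5P = 5P - 611 → 2328 = 10P, so P = 232.8 and Q = 553.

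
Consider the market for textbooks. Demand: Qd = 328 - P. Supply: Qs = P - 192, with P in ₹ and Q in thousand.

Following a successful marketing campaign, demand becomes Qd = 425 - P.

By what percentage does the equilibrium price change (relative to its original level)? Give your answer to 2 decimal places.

Original equilibrium: 328 - P = P - 192 gives 520 = 2P, so P = 260 and Q = 68.
After the shift, demand is Qd = 425 - P and supply is Qs = P - 192.
Setting them equal: 425 - P = P - 192 → 617 = 2P, so P = 308.5 and Q = 116.5.
%ΔP = (308.5 − 260) / 260 × 100 = +18.65%.

+18.65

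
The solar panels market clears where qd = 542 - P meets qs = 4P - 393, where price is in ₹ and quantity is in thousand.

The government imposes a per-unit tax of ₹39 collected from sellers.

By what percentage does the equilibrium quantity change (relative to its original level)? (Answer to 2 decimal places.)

-8.79

Solve the original market: 542 - P = 4P - 393, hence P = 187 and q = 355.
Since sellers keep the price net of the tax, the effective supply curve becomes qs = 4P - 549.
Setting them equal: 542 - P = 4P - 549 → 1091 = 5P, so P = 218.2 and q = 323.8.
%Δq = (323.8 − 355) / 355 × 100 = -8.79%.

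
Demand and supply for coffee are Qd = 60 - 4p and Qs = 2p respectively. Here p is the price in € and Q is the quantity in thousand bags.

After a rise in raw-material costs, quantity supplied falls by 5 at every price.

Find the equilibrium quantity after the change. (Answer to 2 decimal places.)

Before the shock: 60 - 4p = 2p ⇒ 60 = 6p ⇒ p = 10, Q = 20.
After the shift, demand is Qd = 60 - 4p and supply is Qs = 2p - 5.
Clearing the new market: 60 - 4p = 2p - 5, so p = 65/6 ≈ 10.8333 and Q = 50/3 ≈ 16.6667.

16.67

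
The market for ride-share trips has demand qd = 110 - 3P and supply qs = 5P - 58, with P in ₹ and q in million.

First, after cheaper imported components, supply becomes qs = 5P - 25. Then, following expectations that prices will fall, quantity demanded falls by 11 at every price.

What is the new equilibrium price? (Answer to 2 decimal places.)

15.50

Solve the original market: 110 - 3P = 5P - 58, hence P = 21 and q = 47.
With the change applied: demand qd = 99 - 3P, supply qs = 5P - 25.
New equilibrium: 99 - 3P = 5P - 25 ⇒ 124 = 8P ⇒ P = 15.5, q = 52.5.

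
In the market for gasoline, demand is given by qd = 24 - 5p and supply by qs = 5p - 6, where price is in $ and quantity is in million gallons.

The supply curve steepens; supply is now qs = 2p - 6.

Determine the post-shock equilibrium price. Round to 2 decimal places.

4.29

Before the shock: 24 - 5p = 5p - 6 ⇒ 30 = 10p ⇒ p = 3, q = 9.
The shock moves the curves to qd = 24 - 5p and qs = 2p - 6.
New equilibrium: 24 - 5p = 2p - 6 ⇒ 30 = 7p ⇒ p = 30/7 ≈ 4.2857, q = 18/7 ≈ 2.5714.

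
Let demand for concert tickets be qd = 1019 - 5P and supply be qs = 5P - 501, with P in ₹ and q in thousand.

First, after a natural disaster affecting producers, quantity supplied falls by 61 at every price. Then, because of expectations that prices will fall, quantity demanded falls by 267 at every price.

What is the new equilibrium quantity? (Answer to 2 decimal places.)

95.00

Initially, 1019 - 5P = 5P - 501, so 1520 = 10P and P = 152, q = 259.
The new curves are qd = 752 - 5P (demand) and qs = 5P - 562 (supply).
New equilibrium: 752 - 5P = 5P - 562 ⇒ 1314 = 10P ⇒ P = 131.4, q = 95.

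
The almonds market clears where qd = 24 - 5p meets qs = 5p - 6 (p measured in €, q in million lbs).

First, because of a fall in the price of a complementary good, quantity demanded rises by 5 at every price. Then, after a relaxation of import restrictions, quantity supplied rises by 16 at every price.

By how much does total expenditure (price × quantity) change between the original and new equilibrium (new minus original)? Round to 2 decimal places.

+10.05

Initially, 24 - 5p = 5p - 6, so 30 = 10p and p = 3, q = 9.
The new curves are qd = 29 - 5p (demand) and qs = 5p + 10 (supply).
Setting them equal: 29 - 5p = 5p + 10 → 19 = 10p, so p = 1.9 and q = 19.5.
Expenditure moves from 3×9 = 27 to 1.9×19.5 = 37.05; change = +10.05.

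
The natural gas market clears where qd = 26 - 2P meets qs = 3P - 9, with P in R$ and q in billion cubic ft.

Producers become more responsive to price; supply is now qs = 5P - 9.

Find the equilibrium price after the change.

5

Solve the original market: 26 - 2P = 3P - 9, hence P = 7 and q = 12.
With the change applied: demand qd = 26 - 2P, supply qs = 5P - 9.
Equate the new curves: 26 - 2P = 5P - 9, giving 35 = 7P, P = 5, q = 16.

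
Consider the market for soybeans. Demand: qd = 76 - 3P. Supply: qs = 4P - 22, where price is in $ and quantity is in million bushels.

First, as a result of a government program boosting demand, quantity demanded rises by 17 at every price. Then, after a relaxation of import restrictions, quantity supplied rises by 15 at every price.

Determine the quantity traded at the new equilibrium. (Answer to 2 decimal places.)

Initially, 76 - 3P = 4P - 22, so 98 = 7P and P = 14, q = 34.
After the shift, demand is qd = 93 - 3P and supply is qs = 4P - 7.
Setting them equal: 93 - 3P = 4P - 7 → 100 = 7P, so P = 100/7 ≈ 14.2857 and q = 351/7 ≈ 50.1429.

50.14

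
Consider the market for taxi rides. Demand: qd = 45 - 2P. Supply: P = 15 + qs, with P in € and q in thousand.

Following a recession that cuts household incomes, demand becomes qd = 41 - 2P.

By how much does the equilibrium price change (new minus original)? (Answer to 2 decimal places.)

Solve the original market: 45 - 2P = P - 15, hence P = 20 and q = 5.
After the shift, demand is qd = 41 - 2P and supply is qs = P - 15.
Setting them equal: 41 - 2P = P - 15 → 56 = 3P, so P = 56/3 ≈ 18.6667 and q = 11/3 ≈ 3.6667.
ΔP = 18.6667 − 20 = -1.33.

-1.33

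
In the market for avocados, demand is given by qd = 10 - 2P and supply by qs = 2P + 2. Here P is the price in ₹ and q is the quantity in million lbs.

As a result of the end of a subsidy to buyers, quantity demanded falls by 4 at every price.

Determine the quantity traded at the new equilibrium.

Initially, 10 - 2P = 2P + 2, so 8 = 4P and P = 2, q = 6.
The shock moves the curves to qd = 6 - 2P and qs = 2P + 2.
New equilibrium: 6 - 2P = 2P + 2 ⇒ 4 = 4P ⇒ P = 1, q = 4.

4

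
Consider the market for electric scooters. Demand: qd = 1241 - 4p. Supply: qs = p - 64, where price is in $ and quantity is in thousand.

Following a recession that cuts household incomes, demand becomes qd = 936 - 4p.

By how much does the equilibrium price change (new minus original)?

Initially, 1241 - 4p = p - 64, so 1305 = 5p and p = 261, q = 197.
The new curves are qd = 936 - 4p (demand) and qs = p - 64 (supply).
New equilibrium: 936 - 4p = p - 64 ⇒ 1000 = 5p ⇒ p = 200, q = 136.
Δp = 200 − 261 = -61.

-61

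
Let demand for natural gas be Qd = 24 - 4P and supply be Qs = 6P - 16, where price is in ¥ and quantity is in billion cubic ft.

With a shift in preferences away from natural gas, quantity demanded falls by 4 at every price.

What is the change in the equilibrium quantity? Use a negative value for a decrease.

-2.4

Solve the original market: 24 - 4P = 6P - 16, hence P = 4 and Q = 8.
After the shift, demand is Qd = 20 - 4P and supply is Qs = 6P - 16.
Clearing the new market: 20 - 4P = 6P - 16, so P = 3.6 and Q = 5.6.
ΔQ = 5.6 − 8 = -2.4.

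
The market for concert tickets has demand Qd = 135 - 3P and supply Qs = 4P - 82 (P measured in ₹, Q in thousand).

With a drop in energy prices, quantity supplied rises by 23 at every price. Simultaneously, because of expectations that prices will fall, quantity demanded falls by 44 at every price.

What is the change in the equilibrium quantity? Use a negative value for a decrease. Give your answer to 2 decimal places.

Before the shock: 135 - 3P = 4P - 82 ⇒ 217 = 7P ⇒ P = 31, Q = 42.
The new curves are Qd = 91 - 3P (demand) and Qs = 4P - 59 (supply).
Equate the new curves: 91 - 3P = 4P - 59, giving 150 = 7P, P = 150/7 ≈ 21.4286, Q = 187/7 ≈ 26.7143.
ΔQ = 26.7143 − 42 = -15.29.

-15.29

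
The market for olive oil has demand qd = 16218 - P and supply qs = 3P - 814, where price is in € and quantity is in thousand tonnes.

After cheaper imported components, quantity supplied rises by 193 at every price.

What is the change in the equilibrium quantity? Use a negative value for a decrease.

+48.25

Original equilibrium: 16218 - P = 3P - 814 gives 17032 = 4P, so P = 4258 and q = 11960.
The new curves are qd = 16218 - P (demand) and qs = 3P - 621 (supply).
Setting them equal: 16218 - P = 3P - 621 → 16839 = 4P, so P = 4209.75 and q = 12008.25.
Δq = 12008.25 − 11960 = +48.25.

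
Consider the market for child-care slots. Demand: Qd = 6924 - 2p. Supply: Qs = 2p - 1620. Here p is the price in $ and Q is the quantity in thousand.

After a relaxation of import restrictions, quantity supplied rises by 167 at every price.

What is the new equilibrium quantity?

Original equilibrium: 6924 - 2p = 2p - 1620 gives 8544 = 4p, so p = 2136 and Q = 2652.
The shock moves the curves to Qd = 6924 - 2p and Qs = 2p - 1453.
New equilibrium: 6924 - 2p = 2p - 1453 ⇒ 8377 = 4p ⇒ p = 2094.25, Q = 2735.5.

2735.5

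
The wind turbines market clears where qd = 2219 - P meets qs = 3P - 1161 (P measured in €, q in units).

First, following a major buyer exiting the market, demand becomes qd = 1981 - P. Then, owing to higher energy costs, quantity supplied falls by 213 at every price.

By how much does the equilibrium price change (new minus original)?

Solve the original market: 2219 - P = 3P - 1161, hence P = 845 and q = 1374.
The shock moves the curves to qd = 1981 - P and qs = 3P - 1374.
New equilibrium: 1981 - P = 3P - 1374 ⇒ 3355 = 4P ⇒ P = 838.75, q = 1142.25.
ΔP = 838.75 − 845 = -6.25.

-6.25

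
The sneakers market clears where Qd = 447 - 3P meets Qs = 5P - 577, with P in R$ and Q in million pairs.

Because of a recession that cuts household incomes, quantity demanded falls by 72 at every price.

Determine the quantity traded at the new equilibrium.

18

Initially, 447 - 3P = 5P - 577, so 1024 = 8P and P = 128, Q = 63.
The new curves are Qd = 375 - 3P (demand) and Qs = 5P - 577 (supply).
Equate the new curves: 375 - 3P = 5P - 577, giving 952 = 8P, P = 119, Q = 18.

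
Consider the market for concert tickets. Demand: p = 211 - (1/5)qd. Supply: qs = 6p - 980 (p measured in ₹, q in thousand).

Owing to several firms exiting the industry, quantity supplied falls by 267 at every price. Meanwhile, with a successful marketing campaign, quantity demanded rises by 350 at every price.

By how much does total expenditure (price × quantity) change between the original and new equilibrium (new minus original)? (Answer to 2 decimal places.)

+24058.60

Before the shock: 1055 - 5p = 6p - 980 ⇒ 2035 = 11p ⇒ p = 185, q = 130.
With the change applied: demand qd = 1405 - 5p, supply qs = 6p - 1247.
Clearing the new market: 1405 - 5p = 6p - 1247, so p = 2652/11 ≈ 241.0909 and q = 2195/11 ≈ 199.5455.
Expenditure moves from 185×130 = 24050 to 241.0909×199.5455 = 48108.5950; change = +24058.60.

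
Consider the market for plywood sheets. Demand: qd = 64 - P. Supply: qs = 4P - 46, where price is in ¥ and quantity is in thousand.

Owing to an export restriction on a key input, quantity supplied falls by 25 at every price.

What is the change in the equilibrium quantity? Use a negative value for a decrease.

-5

Solve the original market: 64 - P = 4P - 46, hence P = 22 and q = 42.
The shock moves the curves to qd = 64 - P and qs = 4P - 71.
Equate the new curves: 64 - P = 4P - 71, giving 135 = 5P, P = 27, q = 37.
Δq = 37 − 42 = -5.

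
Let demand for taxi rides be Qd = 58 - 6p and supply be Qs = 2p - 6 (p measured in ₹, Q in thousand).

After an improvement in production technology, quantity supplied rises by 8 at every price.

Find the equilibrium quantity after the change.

Original equilibrium: 58 - 6p = 2p - 6 gives 64 = 8p, so p = 8 and Q = 10.
After the shift, demand is Qd = 58 - 6p and supply is Qs = 2p + 2.
Setting them equal: 58 - 6p = 2p + 2 → 56 = 8p, so p = 7 and Q = 16.

16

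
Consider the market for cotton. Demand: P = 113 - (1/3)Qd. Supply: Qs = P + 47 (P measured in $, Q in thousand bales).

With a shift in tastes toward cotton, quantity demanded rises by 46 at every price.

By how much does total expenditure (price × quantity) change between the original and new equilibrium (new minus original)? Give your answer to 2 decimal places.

+2351.75

Solve the original market: 339 - 3P = P + 47, hence P = 73 and Q = 120.
The new curves are Qd = 385 - 3P (demand) and Qs = P + 47 (supply).
New equilibrium: 385 - 3P = P + 47 ⇒ 338 = 4P ⇒ P = 84.5, Q = 131.5.
Expenditure moves from 73×120 = 8760 to 84.5×131.5 = 11111.75; change = +2351.75.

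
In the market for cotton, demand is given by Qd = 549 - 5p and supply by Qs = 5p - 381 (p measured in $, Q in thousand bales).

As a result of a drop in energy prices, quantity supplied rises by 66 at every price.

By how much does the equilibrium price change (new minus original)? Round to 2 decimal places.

-6.60

Original equilibrium: 549 - 5p = 5p - 381 gives 930 = 10p, so p = 93 and Q = 84.
With the change applied: demand Qd = 549 - 5p, supply Qs = 5p - 315.
New equilibrium: 549 - 5p = 5p - 315 ⇒ 864 = 10p ⇒ p = 86.4, Q = 117.
Δp = 86.4 − 93 = -6.60.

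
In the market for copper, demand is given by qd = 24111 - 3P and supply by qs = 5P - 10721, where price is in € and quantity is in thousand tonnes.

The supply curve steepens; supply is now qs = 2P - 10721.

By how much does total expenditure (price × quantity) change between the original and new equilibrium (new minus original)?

-25732662.48

Solve the original market: 24111 - 3P = 5P - 10721, hence P = 4354 and q = 11049.
The new curves are qd = 24111 - 3P (demand) and qs = 2P - 10721 (supply).
Clearing the new market: 24111 - 3P = 2P - 10721, so P = 6966.4 and q = 3211.8.
Expenditure moves from 4354×11049 = 48107346 to 6966.4×3211.8 = 22374683.52; change = -25732662.48.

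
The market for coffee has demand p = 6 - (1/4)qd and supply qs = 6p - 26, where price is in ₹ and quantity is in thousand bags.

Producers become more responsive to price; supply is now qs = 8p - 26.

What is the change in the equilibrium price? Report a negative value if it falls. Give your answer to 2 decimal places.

-0.83

Original equilibrium: 24 - 4p = 6p - 26 gives 50 = 10p, so p = 5 and q = 4.
After the shift, demand is qd = 24 - 4p and supply is qs = 8p - 26.
Setting them equal: 24 - 4p = 8p - 26 → 50 = 12p, so p = 25/6 ≈ 4.1667 and q = 22/3 ≈ 7.3333.
Δp = 4.1667 − 5 = -0.83.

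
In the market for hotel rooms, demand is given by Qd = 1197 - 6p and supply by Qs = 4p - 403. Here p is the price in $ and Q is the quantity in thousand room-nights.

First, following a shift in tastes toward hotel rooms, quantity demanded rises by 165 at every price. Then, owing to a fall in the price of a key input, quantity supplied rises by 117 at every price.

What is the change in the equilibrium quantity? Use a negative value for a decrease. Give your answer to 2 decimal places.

Solve the original market: 1197 - 6p = 4p - 403, hence p = 160 and Q = 237.
The shock moves the curves to Qd = 1362 - 6p and Qs = 4p - 286.
New equilibrium: 1362 - 6p = 4p - 286 ⇒ 1648 = 10p ⇒ p = 164.8, Q = 373.2.
ΔQ = 373.2 − 237 = +136.20.

+136.20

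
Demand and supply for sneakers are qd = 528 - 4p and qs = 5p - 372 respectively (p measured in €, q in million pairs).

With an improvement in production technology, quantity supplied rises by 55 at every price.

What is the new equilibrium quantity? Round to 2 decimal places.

152.44

Initially, 528 - 4p = 5p - 372, so 900 = 9p and p = 100, q = 128.
After the shift, demand is qd = 528 - 4p and supply is qs = 5p - 317.
New equilibrium: 528 - 4p = 5p - 317 ⇒ 845 = 9p ⇒ p = 845/9 ≈ 93.8889, q = 1372/9 ≈ 152.4444.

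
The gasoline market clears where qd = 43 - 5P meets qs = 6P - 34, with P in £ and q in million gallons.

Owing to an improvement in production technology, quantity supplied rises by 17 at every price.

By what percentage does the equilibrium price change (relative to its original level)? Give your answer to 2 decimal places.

-22.08

Original equilibrium: 43 - 5P = 6P - 34 gives 77 = 11P, so P = 7 and q = 8.
After the shift, demand is qd = 43 - 5P and supply is qs = 6P - 17.
Equate the new curves: 43 - 5P = 6P - 17, giving 60 = 11P, P = 60/11 ≈ 5.4545, q = 173/11 ≈ 15.7273.
%ΔP = (5.4545 − 7) / 7 × 100 = -22.08%.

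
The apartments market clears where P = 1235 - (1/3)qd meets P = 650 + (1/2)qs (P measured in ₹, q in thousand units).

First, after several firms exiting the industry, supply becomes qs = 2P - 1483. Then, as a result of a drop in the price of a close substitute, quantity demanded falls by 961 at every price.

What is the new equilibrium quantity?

207.8

Initially, 3705 - 3P = 2P - 1300, so 5005 = 5P and P = 1001, q = 702.
The new curves are qd = 2744 - 3P (demand) and qs = 2P - 1483 (supply).
New equilibrium: 2744 - 3P = 2P - 1483 ⇒ 4227 = 5P ⇒ P = 845.4, q = 207.8.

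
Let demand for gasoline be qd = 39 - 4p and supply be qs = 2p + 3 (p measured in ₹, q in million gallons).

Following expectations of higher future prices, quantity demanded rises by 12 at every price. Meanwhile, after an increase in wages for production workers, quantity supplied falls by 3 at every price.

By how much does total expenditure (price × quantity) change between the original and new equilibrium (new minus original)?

+54.5

Before the shock: 39 - 4p = 2p + 3 ⇒ 36 = 6p ⇒ p = 6, q = 15.
After the shift, demand is qd = 51 - 4p and supply is qs = 2p.
Equate the new curves: 51 - 4p = 2p, giving 51 = 6p, p = 8.5, q = 17.
Expenditure moves from 6×15 = 90 to 8.5×17 = 144.5; change = +54.5.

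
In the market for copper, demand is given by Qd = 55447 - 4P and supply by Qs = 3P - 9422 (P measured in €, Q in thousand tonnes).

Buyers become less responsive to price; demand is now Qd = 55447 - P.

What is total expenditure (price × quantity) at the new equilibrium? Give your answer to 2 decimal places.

636198663.19

Original equilibrium: 55447 - 4P = 3P - 9422 gives 64869 = 7P, so P = 9267 and Q = 18379.
With the change applied: demand Qd = 55447 - P, supply Qs = 3P - 9422.
Clearing the new market: 55447 - P = 3P - 9422, so P = 16217.25 and Q = 39229.75.
New expenditure = 16217.25 × 39229.75 = 636198663.19.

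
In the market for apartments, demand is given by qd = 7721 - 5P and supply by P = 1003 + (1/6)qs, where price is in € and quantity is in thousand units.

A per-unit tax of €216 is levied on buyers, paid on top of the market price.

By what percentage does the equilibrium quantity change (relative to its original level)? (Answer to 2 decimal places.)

Initially, 7721 - 5P = 6P - 6018, so 13739 = 11P and P = 1249, q = 1476.
Since buyers pay the price plus the tax, the effective demand curve becomes qd = 6641 - 5P.
Equate the new curves: 6641 - 5P = 6P - 6018, giving 12659 = 11P, P = 12659/11 ≈ 1150.8182, q = 9756/11 ≈ 886.9091.
%Δq = (886.9091 − 1476) / 1476 × 100 = -39.91%.

-39.91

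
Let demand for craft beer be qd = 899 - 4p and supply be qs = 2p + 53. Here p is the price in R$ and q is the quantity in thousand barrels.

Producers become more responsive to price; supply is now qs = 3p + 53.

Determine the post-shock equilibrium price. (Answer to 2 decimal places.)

Solve the original market: 899 - 4p = 2p + 53, hence p = 141 and q = 335.
The new curves are qd = 899 - 4p (demand) and qs = 3p + 53 (supply).
Setting them equal: 899 - 4p = 3p + 53 → 846 = 7p, so p = 846/7 ≈ 120.8571 and q = 2909/7 ≈ 415.5714.

120.86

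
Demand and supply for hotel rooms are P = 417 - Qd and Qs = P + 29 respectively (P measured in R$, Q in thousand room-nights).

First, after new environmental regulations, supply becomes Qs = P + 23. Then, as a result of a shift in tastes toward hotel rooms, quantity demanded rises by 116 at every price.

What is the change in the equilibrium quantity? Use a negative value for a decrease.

+55

Solve the original market: 417 - P = P + 29, hence P = 194 and Q = 223.
With the change applied: demand Qd = 533 - P, supply Qs = P + 23.
Equate the new curves: 533 - P = P + 23, giving 510 = 2P, P = 255, Q = 278.
ΔQ = 278 − 223 = +55.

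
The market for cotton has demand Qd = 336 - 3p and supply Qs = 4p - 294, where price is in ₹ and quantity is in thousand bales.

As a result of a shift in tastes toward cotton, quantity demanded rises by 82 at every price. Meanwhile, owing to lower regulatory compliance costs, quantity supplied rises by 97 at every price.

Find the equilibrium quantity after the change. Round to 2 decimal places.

154.43

Solve the original market: 336 - 3p = 4p - 294, hence p = 90 and Q = 66.
With the change applied: demand Qd = 418 - 3p, supply Qs = 4p - 197.
Clearing the new market: 418 - 3p = 4p - 197, so p = 615/7 ≈ 87.8571 and Q = 1081/7 ≈ 154.4286.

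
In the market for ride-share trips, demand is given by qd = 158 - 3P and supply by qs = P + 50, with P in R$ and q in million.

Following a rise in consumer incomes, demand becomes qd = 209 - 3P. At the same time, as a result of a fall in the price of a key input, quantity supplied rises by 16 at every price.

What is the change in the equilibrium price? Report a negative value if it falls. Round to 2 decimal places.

+8.75

Initially, 158 - 3P = P + 50, so 108 = 4P and P = 27, q = 77.
With the change applied: demand qd = 209 - 3P, supply qs = P + 66.
Clearing the new market: 209 - 3P = P + 66, so P = 35.75 and q = 101.75.
ΔP = 35.75 − 27 = +8.75.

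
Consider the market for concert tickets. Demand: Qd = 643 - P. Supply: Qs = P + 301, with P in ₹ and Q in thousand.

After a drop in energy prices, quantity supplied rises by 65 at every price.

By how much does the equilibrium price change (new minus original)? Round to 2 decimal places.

-32.50

Original equilibrium: 643 - P = P + 301 gives 342 = 2P, so P = 171 and Q = 472.
The shock moves the curves to Qd = 643 - P and Qs = P + 366.
Equate the new curves: 643 - P = P + 366, giving 277 = 2P, P = 138.5, Q = 504.5.
ΔP = 138.5 − 171 = -32.50.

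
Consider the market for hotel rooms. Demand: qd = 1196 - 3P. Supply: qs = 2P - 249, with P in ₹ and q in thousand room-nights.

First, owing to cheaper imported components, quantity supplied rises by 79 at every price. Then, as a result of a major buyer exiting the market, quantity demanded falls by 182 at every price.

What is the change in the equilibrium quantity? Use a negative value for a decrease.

Solve the original market: 1196 - 3P = 2P - 249, hence P = 289 and q = 329.
After the shift, demand is qd = 1014 - 3P and supply is qs = 2P - 170.
Equate the new curves: 1014 - 3P = 2P - 170, giving 1184 = 5P, P = 236.8, q = 303.6.
Δq = 303.6 − 329 = -25.4.

-25.4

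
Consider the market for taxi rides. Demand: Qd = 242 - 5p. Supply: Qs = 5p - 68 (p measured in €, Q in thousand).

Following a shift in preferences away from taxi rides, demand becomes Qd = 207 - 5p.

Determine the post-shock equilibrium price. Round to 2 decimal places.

Solve the original market: 242 - 5p = 5p - 68, hence p = 31 and Q = 87.
After the shift, demand is Qd = 207 - 5p and supply is Qs = 5p - 68.
New equilibrium: 207 - 5p = 5p - 68 ⇒ 275 = 10p ⇒ p = 27.5, Q = 69.5.

27.50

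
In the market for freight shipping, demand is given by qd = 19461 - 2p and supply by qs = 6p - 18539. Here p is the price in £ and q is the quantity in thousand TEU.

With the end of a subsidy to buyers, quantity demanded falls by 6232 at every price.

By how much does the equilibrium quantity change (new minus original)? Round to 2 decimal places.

Before the shock: 19461 - 2p = 6p - 18539 ⇒ 38000 = 8p ⇒ p = 4750, q = 9961.
With the change applied: demand qd = 13229 - 2p, supply qs = 6p - 18539.
Equate the new curves: 13229 - 2p = 6p - 18539, giving 31768 = 8p, p = 3971, q = 5287.
Δq = 5287 − 9961 = -4674.00.

-4674.00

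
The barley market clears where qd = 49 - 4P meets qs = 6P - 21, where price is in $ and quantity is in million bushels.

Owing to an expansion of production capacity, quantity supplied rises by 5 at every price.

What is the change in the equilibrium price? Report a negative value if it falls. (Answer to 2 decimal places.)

Solve the original market: 49 - 4P = 6P - 21, hence P = 7 and q = 21.
After the shift, demand is qd = 49 - 4P and supply is qs = 6P - 16.
Setting them equal: 49 - 4P = 6P - 16 → 65 = 10P, so P = 6.5 and q = 23.
ΔP = 6.5 − 7 = -0.50.

-0.50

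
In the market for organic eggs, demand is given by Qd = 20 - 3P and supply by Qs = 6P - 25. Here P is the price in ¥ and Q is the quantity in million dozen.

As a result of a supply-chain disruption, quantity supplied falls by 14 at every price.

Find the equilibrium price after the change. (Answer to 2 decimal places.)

Before the shock: 20 - 3P = 6P - 25 ⇒ 45 = 9P ⇒ P = 5, Q = 5.
The shock moves the curves to Qd = 20 - 3P and Qs = 6P - 39.
Clearing the new market: 20 - 3P = 6P - 39, so P = 59/9 ≈ 6.5556 and Q = 1/3 ≈ 0.3333.

6.56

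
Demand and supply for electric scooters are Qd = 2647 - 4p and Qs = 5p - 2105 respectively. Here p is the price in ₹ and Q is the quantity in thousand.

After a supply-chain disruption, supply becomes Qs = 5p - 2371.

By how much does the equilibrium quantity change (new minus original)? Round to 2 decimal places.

-118.22

Original equilibrium: 2647 - 4p = 5p - 2105 gives 4752 = 9p, so p = 528 and Q = 535.
The shock moves the curves to Qd = 2647 - 4p and Qs = 5p - 2371.
New equilibrium: 2647 - 4p = 5p - 2371 ⇒ 5018 = 9p ⇒ p = 5018/9 ≈ 557.5556, Q = 3751/9 ≈ 416.7778.
ΔQ = 416.7778 − 535 = -118.22.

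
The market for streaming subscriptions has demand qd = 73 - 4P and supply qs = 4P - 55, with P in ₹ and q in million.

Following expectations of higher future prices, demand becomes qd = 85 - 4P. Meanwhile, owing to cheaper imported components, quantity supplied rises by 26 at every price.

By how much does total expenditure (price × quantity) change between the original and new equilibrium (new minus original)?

Before the shock: 73 - 4P = 4P - 55 ⇒ 128 = 8P ⇒ P = 16, q = 9.
With the change applied: demand qd = 85 - 4P, supply qs = 4P - 29.
Clearing the new market: 85 - 4P = 4P - 29, so P = 14.25 and q = 28.
Expenditure moves from 16×9 = 144 to 14.25×28 = 399; change = +255.

+255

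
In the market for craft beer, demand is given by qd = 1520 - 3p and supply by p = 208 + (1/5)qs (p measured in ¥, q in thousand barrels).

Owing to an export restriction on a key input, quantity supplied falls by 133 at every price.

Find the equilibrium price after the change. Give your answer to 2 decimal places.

336.63

Original equilibrium: 1520 - 3p = 5p - 1040 gives 2560 = 8p, so p = 320 and q = 560.
With the change applied: demand qd = 1520 - 3p, supply qs = 5p - 1173.
Clearing the new market: 1520 - 3p = 5p - 1173, so p = 336.625 and q = 510.125.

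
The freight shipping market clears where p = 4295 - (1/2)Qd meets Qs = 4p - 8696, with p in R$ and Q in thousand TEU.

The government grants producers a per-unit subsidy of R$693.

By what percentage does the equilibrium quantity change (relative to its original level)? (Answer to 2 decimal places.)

Solve the original market: 8590 - 2p = 4p - 8696, hence p = 2881 and Q = 2828.
Since sellers receive the price plus the subsidy, the effective supply curve becomes Qs = 4p - 5924.
Clearing the new market: 8590 - 2p = 4p - 5924, so p = 2419 and Q = 3752.
%ΔQ = (3752 − 2828) / 2828 × 100 = +32.67%.

+32.67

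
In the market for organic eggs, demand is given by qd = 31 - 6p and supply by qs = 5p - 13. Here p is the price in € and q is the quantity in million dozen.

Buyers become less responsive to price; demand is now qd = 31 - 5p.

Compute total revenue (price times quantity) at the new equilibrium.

Original equilibrium: 31 - 6p = 5p - 13 gives 44 = 11p, so p = 4 and q = 7.
With the change applied: demand qd = 31 - 5p, supply qs = 5p - 13.
Equate the new curves: 31 - 5p = 5p - 13, giving 44 = 10p, p = 4.4, q = 9.
New expenditure = 4.4 × 9 = 39.6.

39.6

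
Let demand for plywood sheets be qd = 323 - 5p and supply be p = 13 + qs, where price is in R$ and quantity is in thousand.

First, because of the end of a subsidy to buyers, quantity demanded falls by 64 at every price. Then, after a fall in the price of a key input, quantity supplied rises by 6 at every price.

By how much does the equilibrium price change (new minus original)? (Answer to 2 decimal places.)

-11.67

Before the shock: 323 - 5p = p - 13 ⇒ 336 = 6p ⇒ p = 56, q = 43.
The new curves are qd = 259 - 5p (demand) and qs = p - 7 (supply).
Equate the new curves: 259 - 5p = p - 7, giving 266 = 6p, p = 133/3 ≈ 44.3333, q = 112/3 ≈ 37.3333.
Δp = 44.3333 − 56 = -11.67.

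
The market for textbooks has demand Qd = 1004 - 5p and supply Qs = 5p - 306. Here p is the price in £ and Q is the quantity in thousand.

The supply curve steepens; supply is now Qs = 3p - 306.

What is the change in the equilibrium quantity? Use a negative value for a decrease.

-163.75

Original equilibrium: 1004 - 5p = 5p - 306 gives 1310 = 10p, so p = 131 and Q = 349.
After the shift, demand is Qd = 1004 - 5p and supply is Qs = 3p - 306.
Setting them equal: 1004 - 5p = 3p - 306 → 1310 = 8p, so p = 163.75 and Q = 185.25.
ΔQ = 185.25 − 349 = -163.75.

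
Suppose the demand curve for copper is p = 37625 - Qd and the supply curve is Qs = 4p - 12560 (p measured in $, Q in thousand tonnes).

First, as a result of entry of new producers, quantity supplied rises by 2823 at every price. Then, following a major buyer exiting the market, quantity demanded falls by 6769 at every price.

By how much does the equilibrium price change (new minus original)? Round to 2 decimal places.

-1918.40

Initially, 37625 - p = 4p - 12560, so 50185 = 5p and p = 10037, Q = 27588.
The shock moves the curves to Qd = 30856 - p and Qs = 4p - 9737.
New equilibrium: 30856 - p = 4p - 9737 ⇒ 40593 = 5p ⇒ p = 8118.6, Q = 22737.4.
Δp = 8118.6 − 10037 = -1918.40.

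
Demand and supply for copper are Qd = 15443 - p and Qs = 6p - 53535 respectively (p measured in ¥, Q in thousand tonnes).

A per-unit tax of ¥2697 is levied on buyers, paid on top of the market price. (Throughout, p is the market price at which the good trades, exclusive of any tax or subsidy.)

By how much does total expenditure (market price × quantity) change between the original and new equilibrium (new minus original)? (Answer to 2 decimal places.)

Initially, 15443 - p = 6p - 53535, so 68978 = 7p and p = 9854, Q = 5589.
Since buyers pay the price plus the tax, the effective demand curve becomes Qd = 12746 - p.
New equilibrium: 12746 - p = 6p - 53535 ⇒ 66281 = 7p ⇒ p = 66281/7 ≈ 9468.7143, Q = 22941/7 ≈ 3277.2857.
Expenditure moves from 9854×5589 = 55074006 to 9468.7143×3277.2857 = 31031682.0612; change = -24042323.94.

-24042323.94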